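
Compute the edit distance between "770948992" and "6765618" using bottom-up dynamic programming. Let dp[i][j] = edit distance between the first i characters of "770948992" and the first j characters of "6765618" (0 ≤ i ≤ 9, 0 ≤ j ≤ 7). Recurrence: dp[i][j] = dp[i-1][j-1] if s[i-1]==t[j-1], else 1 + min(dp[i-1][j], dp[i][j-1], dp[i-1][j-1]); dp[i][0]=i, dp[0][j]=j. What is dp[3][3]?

2

   ''  6  7  6  5  6  1  8
''  0  1  2  3  4  5  6  7
 7  1  1  1  2  3  4  5  6
 7  2  2  1  2  3  4  5  6
 0  3  3  2  2  3  4  5  6
 9  4  4  3  3  3  4  5  6
 4  5  5  4  4  4  4  5  6
 8  6  6  5  5  5  5  5  5
 9  7  7  6  6  6  6  6  6
 9  8  8  7  7  7  7  7  7
 2  9  9  8  8  8  8  8  8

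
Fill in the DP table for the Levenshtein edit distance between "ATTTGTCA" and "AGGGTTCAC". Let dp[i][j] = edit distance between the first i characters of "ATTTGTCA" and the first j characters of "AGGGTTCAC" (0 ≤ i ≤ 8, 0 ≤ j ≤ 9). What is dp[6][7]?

5

   ''  A  G  G  G  T  T  C  A  C
''  0  1  2  3  4  5  6  7  8  9
 A  1  0  1  2  3  4  5  6  7  8
 T  2  1  1  2  3  3  4  5  6  7
 T  3  2  2  2  3  3  3  4  5  6
 T  4  3  3  3  3  3  3  4  5  6
 G  5  4  3  3  3  4  4  4  5  6
 T  6  5  4  4  4  3  4  5  5  6
 C  7  6  5  5  5  4  4  4  5  5
 A  8  7  6  6  6  5  5  5  4  5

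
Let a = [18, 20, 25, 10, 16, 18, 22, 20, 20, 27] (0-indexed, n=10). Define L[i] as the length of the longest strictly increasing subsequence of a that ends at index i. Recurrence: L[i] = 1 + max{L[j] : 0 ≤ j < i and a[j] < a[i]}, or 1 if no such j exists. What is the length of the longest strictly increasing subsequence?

5

   i    0    1    2    3    4    5    6    7    8    9
a[i]   18   20   25   10   16   18   22   20   20   27
L[i]    1    2    3    1    2    3    4    4    4    5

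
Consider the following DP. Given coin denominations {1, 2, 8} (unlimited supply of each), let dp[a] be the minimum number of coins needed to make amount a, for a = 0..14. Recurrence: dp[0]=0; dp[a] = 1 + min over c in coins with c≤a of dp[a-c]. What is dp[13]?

4

 a  0  1  2  3  4  5  6  7  8  9 10 11 12 13 14
dp  0  1  1  2  2  3  3  4  1  2  2  3  3  4  4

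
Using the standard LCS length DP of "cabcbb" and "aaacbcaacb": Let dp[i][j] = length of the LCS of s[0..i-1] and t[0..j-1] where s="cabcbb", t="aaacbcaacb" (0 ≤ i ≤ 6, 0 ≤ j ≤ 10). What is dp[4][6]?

3

   ''  a  a  a  c  b  c  a  a  c  b
''  0  0  0  0  0  0  0  0  0  0  0
 c  0  0  0  0  1  1  1  1  1  1  1
 a  0  1  1  1  1  1  1  2  2  2  2
 b  0  1  1  1  1  2  2  2  2  2  3
 c  0  1  1  1  2  2  3  3  3  3  3
 b  0  1  1  1  2  3  3  3  3  3  4
 b  0  1  1  1  2  3  3  3  3  3  4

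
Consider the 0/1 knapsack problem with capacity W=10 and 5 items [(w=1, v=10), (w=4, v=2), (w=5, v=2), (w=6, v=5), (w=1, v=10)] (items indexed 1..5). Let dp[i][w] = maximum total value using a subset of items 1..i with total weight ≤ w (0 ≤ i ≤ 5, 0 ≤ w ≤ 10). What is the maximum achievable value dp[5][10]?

i\w   0   1   2   3   4   5   6   7   8   9  10
  0   0   0   0   0   0   0   0   0   0   0   0
  1   0  10  10  10  10  10  10  10  10  10  10
  2   0  10  10  10  10  12  12  12  12  12  12
  3   0  10  10  10  10  12  12  12  12  12  14
  4   0  10  10  10  10  12  12  15  15  15  15
  5   0  10  20  20  20  20  22  22  25  25  25

25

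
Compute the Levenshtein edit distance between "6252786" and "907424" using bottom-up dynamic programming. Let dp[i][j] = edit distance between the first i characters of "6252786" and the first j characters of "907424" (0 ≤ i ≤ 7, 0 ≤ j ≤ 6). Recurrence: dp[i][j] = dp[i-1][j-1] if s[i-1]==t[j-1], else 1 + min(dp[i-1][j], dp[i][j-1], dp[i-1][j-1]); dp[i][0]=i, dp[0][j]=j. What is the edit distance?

   ''  9  0  7  4  2  4
''  0  1  2  3  4  5  6
 6  1  1  2  3  4  5  6
 2  2  2  2  3  4  4  5
 5  3  3  3  3  4  5  5
 2  4  4  4  4  4  4  5
 7  5  5  5  4  5  5  5
 8  6  6  6  5  5  6  6
 6  7  7  7  6  6  6  7

7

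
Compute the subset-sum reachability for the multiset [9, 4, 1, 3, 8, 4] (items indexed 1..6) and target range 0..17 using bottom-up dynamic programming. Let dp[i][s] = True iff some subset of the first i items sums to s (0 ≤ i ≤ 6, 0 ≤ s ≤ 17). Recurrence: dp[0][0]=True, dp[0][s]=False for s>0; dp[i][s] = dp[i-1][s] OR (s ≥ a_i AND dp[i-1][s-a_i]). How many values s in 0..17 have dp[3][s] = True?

i\s   0   1   2   3   4   5   6   7   8   9  10  11  12  13  14  15  16  17
  0   T   F   F   F   F   F   F   F   F   F   F   F   F   F   F   F   F   F
  1   T   F   F   F   F   F   F   F   F   T   F   F   F   F   F   F   F   F
  2   T   F   F   F   T   F   F   F   F   T   F   F   F   T   F   F   F   F
  3   T   T   F   F   T   T   F   F   F   T   T   F   F   T   T   F   F   F
  4   T   T   F   T   T   T   F   T   T   T   T   F   T   T   T   F   T   T
  5   T   T   F   T   T   T   F   T   T   T   T   T   T   T   T   T   T   T
  6   T   T   F   T   T   T   F   T   T   T   T   T   T   T   T   T   T   T

8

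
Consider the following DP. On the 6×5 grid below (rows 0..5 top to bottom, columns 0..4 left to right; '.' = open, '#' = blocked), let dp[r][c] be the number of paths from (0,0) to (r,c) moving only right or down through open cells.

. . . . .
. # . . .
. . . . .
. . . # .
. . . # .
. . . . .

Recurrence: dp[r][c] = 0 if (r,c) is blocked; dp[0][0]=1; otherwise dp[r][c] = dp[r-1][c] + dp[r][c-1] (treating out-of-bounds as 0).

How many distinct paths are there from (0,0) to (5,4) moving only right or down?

r\c   0   1   2   3   4
  0   1   1   1   1   1
  1   1   0   1   2   3
  2   1   1   2   4   7
  3   1   2   4   0   7
  4   1   3   7   0   7
  5   1   4  11  11  18

18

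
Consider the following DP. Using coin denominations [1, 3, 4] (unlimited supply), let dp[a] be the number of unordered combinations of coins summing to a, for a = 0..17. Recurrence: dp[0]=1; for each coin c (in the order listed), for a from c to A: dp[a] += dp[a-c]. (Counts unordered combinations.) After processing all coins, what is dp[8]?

after  coin     0     1     2     3     4     5     6     7     8     9    10    11    12    13    14    15    16    17
          1     1     1     1     1     1     1     1     1     1     1     1     1     1     1     1     1     1     1
          3     1     1     1     2     2     2     3     3     3     4     4     4     5     5     5     6     6     6
          4     1     1     1     2     3     3     4     5     6     7     8     9    11    12    13    15    17    18

6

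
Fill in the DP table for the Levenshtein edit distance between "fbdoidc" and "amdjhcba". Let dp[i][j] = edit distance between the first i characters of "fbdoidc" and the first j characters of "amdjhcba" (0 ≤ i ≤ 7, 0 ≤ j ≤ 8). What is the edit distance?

7

   ''  a  m  d  j  h  c  b  a
''  0  1  2  3  4  5  6  7  8
 f  1  1  2  3  4  5  6  7  8
 b  2  2  2  3  4  5  6  6  7
 d  3  3  3  2  3  4  5  6  7
 o  4  4  4  3  3  4  5  6  7
 i  5  5  5  4  4  4  5  6  7
 d  6  6  6  5  5  5  5  6  7
 c  7  7  7  6  6  6  5  6  7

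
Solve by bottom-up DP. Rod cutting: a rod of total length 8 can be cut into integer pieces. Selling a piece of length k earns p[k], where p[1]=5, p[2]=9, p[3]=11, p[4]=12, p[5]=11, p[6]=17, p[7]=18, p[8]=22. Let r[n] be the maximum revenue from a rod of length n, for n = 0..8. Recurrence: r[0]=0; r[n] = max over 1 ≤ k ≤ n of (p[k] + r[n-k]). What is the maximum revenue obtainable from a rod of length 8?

   n    0    1    2    3    4    5    6    7    8
r[n]    0    5   10   15   20   25   30   35   40

40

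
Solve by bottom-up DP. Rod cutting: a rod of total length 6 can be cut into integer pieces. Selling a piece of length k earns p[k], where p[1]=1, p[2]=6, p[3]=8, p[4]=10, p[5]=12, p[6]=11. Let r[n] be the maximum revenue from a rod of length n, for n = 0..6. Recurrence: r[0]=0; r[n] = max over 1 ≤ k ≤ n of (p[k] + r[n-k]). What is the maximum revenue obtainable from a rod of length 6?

   n    0    1    2    3    4    5    6
r[n]    0    1    6    8   12   14   18

18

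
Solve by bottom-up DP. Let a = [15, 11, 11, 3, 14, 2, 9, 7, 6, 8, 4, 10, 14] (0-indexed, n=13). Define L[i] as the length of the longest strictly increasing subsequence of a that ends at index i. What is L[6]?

   i    0    1    2    3    4    5    6    7    8    9   10   11   12
a[i]   15   11   11    3   14    2    9    7    6    8    4   10   14
L[i]    1    1    1    1    2    1    2    2    2    3    2    4    5

2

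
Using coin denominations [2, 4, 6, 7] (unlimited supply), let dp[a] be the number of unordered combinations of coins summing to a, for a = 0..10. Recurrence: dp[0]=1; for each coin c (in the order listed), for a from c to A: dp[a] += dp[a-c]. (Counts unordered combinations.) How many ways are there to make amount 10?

after  coin     0     1     2     3     4     5     6     7     8     9    10
          2     1     0     1     0     1     0     1     0     1     0     1
          4     1     0     1     0     2     0     2     0     3     0     3
          6     1     0     1     0     2     0     3     0     4     0     5
          7     1     0     1     0     2     0     3     1     4     1     5

5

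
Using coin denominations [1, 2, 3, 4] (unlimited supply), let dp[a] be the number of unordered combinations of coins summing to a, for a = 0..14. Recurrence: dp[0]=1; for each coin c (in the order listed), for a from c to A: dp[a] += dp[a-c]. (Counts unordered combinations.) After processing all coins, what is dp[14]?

after  coin     0     1     2     3     4     5     6     7     8     9    10    11    12    13    14
          1     1     1     1     1     1     1     1     1     1     1     1     1     1     1     1
          2     1     1     2     2     3     3     4     4     5     5     6     6     7     7     8
          3     1     1     2     3     4     5     7     8    10    12    14    16    19    21    24
          4     1     1     2     3     5     6     9    11    15    18    23    27    34    39    47

47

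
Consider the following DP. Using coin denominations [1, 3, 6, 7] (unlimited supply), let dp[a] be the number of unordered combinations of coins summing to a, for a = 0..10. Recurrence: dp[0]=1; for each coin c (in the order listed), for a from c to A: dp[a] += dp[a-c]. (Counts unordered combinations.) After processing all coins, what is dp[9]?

7

after  coin     0     1     2     3     4     5     6     7     8     9    10
          1     1     1     1     1     1     1     1     1     1     1     1
          3     1     1     1     2     2     2     3     3     3     4     4
          6     1     1     1     2     2     2     4     4     4     6     6
          7     1     1     1     2     2     2     4     5     5     7     8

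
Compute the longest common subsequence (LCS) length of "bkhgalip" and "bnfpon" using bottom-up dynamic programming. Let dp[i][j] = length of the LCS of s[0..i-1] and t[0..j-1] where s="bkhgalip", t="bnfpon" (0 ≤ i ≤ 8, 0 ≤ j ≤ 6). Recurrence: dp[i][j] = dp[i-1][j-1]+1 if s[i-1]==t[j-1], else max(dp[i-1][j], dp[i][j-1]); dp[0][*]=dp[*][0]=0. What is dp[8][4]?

   ''  b  n  f  p  o  n
''  0  0  0  0  0  0  0
 b  0  1  1  1  1  1  1
 k  0  1  1  1  1  1  1
 h  0  1  1  1  1  1  1
 g  0  1  1  1  1  1  1
 a  0  1  1  1  1  1  1
 l  0  1  1  1  1  1  1
 i  0  1  1  1  1  1  1
 p  0  1  1  1  2  2  2

2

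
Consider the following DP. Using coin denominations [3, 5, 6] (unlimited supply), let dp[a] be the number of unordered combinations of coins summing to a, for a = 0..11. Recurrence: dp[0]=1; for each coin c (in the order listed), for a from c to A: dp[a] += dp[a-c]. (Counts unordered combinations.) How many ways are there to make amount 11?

2

after  coin     0     1     2     3     4     5     6     7     8     9    10    11
          3     1     0     0     1     0     0     1     0     0     1     0     0
          5     1     0     0     1     0     1     1     0     1     1     1     1
          6     1     0     0     1     0     1     2     0     1     2     1     2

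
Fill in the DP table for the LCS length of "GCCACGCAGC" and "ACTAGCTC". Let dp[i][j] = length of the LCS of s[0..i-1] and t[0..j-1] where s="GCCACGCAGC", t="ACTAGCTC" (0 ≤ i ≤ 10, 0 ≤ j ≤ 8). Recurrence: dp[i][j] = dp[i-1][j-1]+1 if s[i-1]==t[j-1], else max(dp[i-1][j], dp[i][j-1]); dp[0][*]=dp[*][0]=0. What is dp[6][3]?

   ''  A  C  T  A  G  C  T  C
''  0  0  0  0  0  0  0  0  0
 G  0  0  0  0  0  1  1  1  1
 C  0  0  1  1  1  1  2  2  2
 C  0  0  1  1  1  1  2  2  3
 A  0  1  1  1  2  2  2  2  3
 C  0  1  2  2  2  2  3  3  3
 G  0  1  2  2  2  3  3  3  3
 C  0  1  2  2  2  3  4  4  4
 A  0  1  2  2  3  3  4  4  4
 G  0  1  2  2  3  4  4  4  4
 C  0  1  2  2  3  4  5  5  5

2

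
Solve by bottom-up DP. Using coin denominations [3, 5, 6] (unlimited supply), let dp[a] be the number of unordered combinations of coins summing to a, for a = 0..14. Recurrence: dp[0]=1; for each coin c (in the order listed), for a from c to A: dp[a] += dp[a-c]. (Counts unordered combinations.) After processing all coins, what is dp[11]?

2

after  coin     0     1     2     3     4     5     6     7     8     9    10    11    12    13    14
          3     1     0     0     1     0     0     1     0     0     1     0     0     1     0     0
          5     1     0     0     1     0     1     1     0     1     1     1     1     1     1     1
          6     1     0     0     1     0     1     2     0     1     2     1     2     3     1     2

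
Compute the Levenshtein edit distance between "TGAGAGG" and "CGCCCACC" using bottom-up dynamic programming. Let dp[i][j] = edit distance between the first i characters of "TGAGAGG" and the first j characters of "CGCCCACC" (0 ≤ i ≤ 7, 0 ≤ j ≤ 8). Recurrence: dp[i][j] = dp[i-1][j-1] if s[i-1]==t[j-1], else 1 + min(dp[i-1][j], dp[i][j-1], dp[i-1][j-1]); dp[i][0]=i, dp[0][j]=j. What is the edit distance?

6

   ''  C  G  C  C  C  A  C  C
''  0  1  2  3  4  5  6  7  8
 T  1  1  2  3  4  5  6  7  8
 G  2  2  1  2  3  4  5  6  7
 A  3  3  2  2  3  4  4  5  6
 G  4  4  3  3  3  4  5  5  6
 A  5  5  4  4  4  4  4  5  6
 G  6  6  5  5  5  5  5  5  6
 G  7  7  6  6  6  6  6  6  6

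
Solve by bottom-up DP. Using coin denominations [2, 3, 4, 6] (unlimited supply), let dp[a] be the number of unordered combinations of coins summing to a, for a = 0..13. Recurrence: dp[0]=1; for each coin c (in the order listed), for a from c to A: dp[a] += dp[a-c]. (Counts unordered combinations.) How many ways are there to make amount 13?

after  coin     0     1     2     3     4     5     6     7     8     9    10    11    12    13
          2     1     0     1     0     1     0     1     0     1     0     1     0     1     0
          3     1     0     1     1     1     1     2     1     2     2     2     2     3     2
          4     1     0     1     1     2     1     3     2     4     3     5     4     7     5
          6     1     0     1     1     2     1     4     2     5     4     7     5    11     7

7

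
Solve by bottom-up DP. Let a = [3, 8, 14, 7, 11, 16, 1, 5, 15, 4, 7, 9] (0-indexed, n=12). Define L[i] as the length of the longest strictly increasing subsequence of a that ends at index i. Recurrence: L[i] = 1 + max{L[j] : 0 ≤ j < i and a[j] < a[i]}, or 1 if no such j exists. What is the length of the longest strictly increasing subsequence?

   i    0    1    2    3    4    5    6    7    8    9   10   11
a[i]    3    8   14    7   11   16    1    5   15    4    7    9
L[i]    1    2    3    2    3    4    1    2    4    2    3    4

4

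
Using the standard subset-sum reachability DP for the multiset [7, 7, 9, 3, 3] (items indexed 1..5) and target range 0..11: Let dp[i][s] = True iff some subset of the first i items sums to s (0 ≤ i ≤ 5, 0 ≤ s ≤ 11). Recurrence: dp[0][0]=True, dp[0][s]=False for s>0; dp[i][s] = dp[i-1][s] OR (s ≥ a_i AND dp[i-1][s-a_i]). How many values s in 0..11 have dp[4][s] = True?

5

i\s   0   1   2   3   4   5   6   7   8   9  10  11
  0   T   F   F   F   F   F   F   F   F   F   F   F
  1   T   F   F   F   F   F   F   T   F   F   F   F
  2   T   F   F   F   F   F   F   T   F   F   F   F
  3   T   F   F   F   F   F   F   T   F   T   F   F
  4   T   F   F   T   F   F   F   T   F   T   T   F
  5   T   F   F   T   F   F   T   T   F   T   T   F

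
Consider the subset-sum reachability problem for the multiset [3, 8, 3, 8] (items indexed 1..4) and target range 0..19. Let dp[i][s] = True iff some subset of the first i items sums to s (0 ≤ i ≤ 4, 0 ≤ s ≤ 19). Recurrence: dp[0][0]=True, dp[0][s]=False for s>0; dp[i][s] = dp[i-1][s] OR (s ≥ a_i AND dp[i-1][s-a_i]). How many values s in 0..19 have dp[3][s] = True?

6

i\s   0   1   2   3   4   5   6   7   8   9  10  11  12  13  14  15  16  17  18  19
  0   T   F   F   F   F   F   F   F   F   F   F   F   F   F   F   F   F   F   F   F
  1   T   F   F   T   F   F   F   F   F   F   F   F   F   F   F   F   F   F   F   F
  2   T   F   F   T   F   F   F   F   T   F   F   T   F   F   F   F   F   F   F   F
  3   T   F   F   T   F   F   T   F   T   F   F   T   F   F   T   F   F   F   F   F
  4   T   F   F   T   F   F   T   F   T   F   F   T   F   F   T   F   T   F   F   T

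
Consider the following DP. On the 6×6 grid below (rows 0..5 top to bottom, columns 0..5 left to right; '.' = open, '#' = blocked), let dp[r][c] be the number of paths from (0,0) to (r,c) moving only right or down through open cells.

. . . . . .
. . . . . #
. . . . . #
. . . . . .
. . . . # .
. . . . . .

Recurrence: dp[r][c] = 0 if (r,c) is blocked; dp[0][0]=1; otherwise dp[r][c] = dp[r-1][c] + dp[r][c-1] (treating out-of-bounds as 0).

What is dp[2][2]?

6

r\c   0   1   2   3   4   5
  0   1   1   1   1   1   1
  1   1   2   3   4   5   0
  2   1   3   6  10  15   0
  3   1   4  10  20  35  35
  4   1   5  15  35   0  35
  5   1   6  21  56  56  91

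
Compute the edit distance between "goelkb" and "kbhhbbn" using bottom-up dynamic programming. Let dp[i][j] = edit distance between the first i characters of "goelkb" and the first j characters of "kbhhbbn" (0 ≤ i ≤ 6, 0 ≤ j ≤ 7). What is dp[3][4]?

4

   ''  k  b  h  h  b  b  n
''  0  1  2  3  4  5  6  7
 g  1  1  2  3  4  5  6  7
 o  2  2  2  3  4  5  6  7
 e  3  3  3  3  4  5  6  7
 l  4  4  4  4  4  5  6  7
 k  5  4  5  5  5  5  6  7
 b  6  5  4  5  6  5  5  6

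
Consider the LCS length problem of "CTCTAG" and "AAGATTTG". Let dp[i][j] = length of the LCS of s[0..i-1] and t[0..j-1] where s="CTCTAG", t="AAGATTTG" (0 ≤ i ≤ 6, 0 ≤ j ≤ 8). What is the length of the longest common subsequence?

   ''  A  A  G  A  T  T  T  G
''  0  0  0  0  0  0  0  0  0
 C  0  0  0  0  0  0  0  0  0
 T  0  0  0  0  0  1  1  1  1
 C  0  0  0  0  0  1  1  1  1
 T  0  0  0  0  0  1  2  2  2
 A  0  1  1  1  1  1  2  2  2
 G  0  1  1  2  2  2  2  2  3

3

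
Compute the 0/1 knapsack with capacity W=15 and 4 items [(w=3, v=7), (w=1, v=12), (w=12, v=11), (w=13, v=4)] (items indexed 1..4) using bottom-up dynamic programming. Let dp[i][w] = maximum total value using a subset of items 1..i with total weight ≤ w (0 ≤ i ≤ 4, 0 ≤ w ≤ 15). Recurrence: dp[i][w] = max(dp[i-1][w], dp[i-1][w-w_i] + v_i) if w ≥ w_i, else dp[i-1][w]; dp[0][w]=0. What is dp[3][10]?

i\w   0   1   2   3   4   5   6   7   8   9  10  11  12  13  14  15
  0   0   0   0   0   0   0   0   0   0   0   0   0   0   0   0   0
  1   0   0   0   7   7   7   7   7   7   7   7   7   7   7   7   7
  2   0  12  12  12  19  19  19  19  19  19  19  19  19  19  19  19
  3   0  12  12  12  19  19  19  19  19  19  19  19  19  23  23  23
  4   0  12  12  12  19  19  19  19  19  19  19  19  19  23  23  23

19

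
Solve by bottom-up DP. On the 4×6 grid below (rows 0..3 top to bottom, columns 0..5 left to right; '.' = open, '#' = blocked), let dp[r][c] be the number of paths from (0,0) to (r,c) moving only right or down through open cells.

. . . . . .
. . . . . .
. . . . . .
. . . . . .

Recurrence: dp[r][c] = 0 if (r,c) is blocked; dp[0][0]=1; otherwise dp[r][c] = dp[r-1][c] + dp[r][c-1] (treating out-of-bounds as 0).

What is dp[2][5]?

r\c   0   1   2   3   4   5
  0   1   1   1   1   1   1
  1   1   2   3   4   5   6
  2   1   3   6  10  15  21
  3   1   4  10  20  35  56

21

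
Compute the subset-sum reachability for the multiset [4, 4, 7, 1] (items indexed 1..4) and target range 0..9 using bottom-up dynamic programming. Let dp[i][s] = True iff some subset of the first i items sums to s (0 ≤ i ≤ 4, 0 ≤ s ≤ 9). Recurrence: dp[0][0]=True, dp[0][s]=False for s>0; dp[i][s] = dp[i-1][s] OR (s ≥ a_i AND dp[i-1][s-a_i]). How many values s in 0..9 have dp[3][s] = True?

4

i\s   0   1   2   3   4   5   6   7   8   9
  0   T   F   F   F   F   F   F   F   F   F
  1   T   F   F   F   T   F   F   F   F   F
  2   T   F   F   F   T   F   F   F   T   F
  3   T   F   F   F   T   F   F   T   T   F
  4   T   T   F   F   T   T   F   T   T   T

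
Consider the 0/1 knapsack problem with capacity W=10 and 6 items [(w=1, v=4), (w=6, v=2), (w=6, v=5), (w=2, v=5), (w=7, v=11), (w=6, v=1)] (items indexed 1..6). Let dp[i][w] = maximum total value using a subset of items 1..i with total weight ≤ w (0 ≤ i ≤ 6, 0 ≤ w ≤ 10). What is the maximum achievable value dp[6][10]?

i\w   0   1   2   3   4   5   6   7   8   9  10
  0   0   0   0   0   0   0   0   0   0   0   0
  1   0   4   4   4   4   4   4   4   4   4   4
  2   0   4   4   4   4   4   4   6   6   6   6
  3   0   4   4   4   4   4   5   9   9   9   9
  4   0   4   5   9   9   9   9   9  10  14  14
  5   0   4   5   9   9   9   9  11  15  16  20
  6   0   4   5   9   9   9   9  11  15  16  20

20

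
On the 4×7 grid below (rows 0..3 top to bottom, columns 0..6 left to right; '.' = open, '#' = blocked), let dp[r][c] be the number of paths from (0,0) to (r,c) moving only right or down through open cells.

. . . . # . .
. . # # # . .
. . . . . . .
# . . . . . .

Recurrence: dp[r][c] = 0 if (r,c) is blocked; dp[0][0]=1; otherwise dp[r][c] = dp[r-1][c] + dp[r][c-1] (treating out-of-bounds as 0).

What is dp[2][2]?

3

r\c   0   1   2   3   4   5   6
  0   1   1   1   1   0   0   0
  1   1   2   0   0   0   0   0
  2   1   3   3   3   3   3   3
  3   0   3   6   9  12  15  18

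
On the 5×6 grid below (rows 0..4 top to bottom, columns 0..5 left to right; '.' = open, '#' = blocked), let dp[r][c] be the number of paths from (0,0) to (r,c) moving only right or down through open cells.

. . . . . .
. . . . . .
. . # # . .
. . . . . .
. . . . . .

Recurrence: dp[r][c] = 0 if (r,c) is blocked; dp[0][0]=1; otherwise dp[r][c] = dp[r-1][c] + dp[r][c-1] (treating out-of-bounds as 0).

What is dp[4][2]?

9

r\c   0   1   2   3   4   5
  0   1   1   1   1   1   1
  1   1   2   3   4   5   6
  2   1   3   0   0   5  11
  3   1   4   4   4   9  20
  4   1   5   9  13  22  42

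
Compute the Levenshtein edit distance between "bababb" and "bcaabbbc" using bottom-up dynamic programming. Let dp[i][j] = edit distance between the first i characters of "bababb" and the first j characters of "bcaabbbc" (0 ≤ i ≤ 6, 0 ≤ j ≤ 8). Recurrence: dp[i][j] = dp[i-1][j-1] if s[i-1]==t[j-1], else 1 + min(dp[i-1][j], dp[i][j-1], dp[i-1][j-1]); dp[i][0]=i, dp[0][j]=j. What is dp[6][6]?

2

   ''  b  c  a  a  b  b  b  c
''  0  1  2  3  4  5  6  7  8
 b  1  0  1  2  3  4  5  6  7
 a  2  1  1  1  2  3  4  5  6
 b  3  2  2  2  2  2  3  4  5
 a  4  3  3  2  2  3  3  4  5
 b  5  4  4  3  3  2  3  3  4
 b  6  5  5  4  4  3  2  3  4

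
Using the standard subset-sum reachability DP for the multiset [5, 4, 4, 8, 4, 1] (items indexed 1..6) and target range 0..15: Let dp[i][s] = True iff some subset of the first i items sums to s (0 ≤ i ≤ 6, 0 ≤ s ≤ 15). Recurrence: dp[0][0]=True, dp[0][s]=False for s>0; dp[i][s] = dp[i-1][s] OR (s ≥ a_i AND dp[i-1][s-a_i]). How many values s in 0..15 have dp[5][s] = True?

i\s   0   1   2   3   4   5   6   7   8   9  10  11  12  13  14  15
  0   T   F   F   F   F   F   F   F   F   F   F   F   F   F   F   F
  1   T   F   F   F   F   T   F   F   F   F   F   F   F   F   F   F
  2   T   F   F   F   T   T   F   F   F   T   F   F   F   F   F   F
  3   T   F   F   F   T   T   F   F   T   T   F   F   F   T   F   F
  4   T   F   F   F   T   T   F   F   T   T   F   F   T   T   F   F
  5   T   F   F   F   T   T   F   F   T   T   F   F   T   T   F   F
  6   T   T   F   F   T   T   T   F   T   T   T   F   T   T   T   F

7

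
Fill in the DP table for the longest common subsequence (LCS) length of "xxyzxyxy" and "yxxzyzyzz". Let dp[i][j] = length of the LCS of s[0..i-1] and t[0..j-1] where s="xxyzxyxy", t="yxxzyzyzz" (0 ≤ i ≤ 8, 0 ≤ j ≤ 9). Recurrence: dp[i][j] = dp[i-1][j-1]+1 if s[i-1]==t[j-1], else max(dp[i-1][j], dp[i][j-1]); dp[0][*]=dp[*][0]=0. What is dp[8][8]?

   ''  y  x  x  z  y  z  y  z  z
''  0  0  0  0  0  0  0  0  0  0
 x  0  0  1  1  1  1  1  1  1  1
 x  0  0  1  2  2  2  2  2  2  2
 y  0  1  1  2  2  3  3  3  3  3
 z  0  1  1  2  3  3  4  4  4  4
 x  0  1  2  2  3  3  4  4  4  4
 y  0  1  2  2  3  4  4  5  5  5
 x  0  1  2  3  3  4  4  5  5  5
 y  0  1  2  3  3  4  4  5  5  5

5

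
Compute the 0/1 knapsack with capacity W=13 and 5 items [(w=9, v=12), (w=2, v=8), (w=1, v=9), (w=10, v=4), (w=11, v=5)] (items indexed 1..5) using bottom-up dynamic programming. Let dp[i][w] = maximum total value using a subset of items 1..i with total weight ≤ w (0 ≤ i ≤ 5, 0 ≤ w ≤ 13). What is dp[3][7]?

17

i\w   0   1   2   3   4   5   6   7   8   9  10  11  12  13
  0   0   0   0   0   0   0   0   0   0   0   0   0   0   0
  1   0   0   0   0   0   0   0   0   0  12  12  12  12  12
  2   0   0   8   8   8   8   8   8   8  12  12  20  20  20
  3   0   9   9  17  17  17  17  17  17  17  21  21  29  29
  4   0   9   9  17  17  17  17  17  17  17  21  21  29  29
  5   0   9   9  17  17  17  17  17  17  17  21  21  29  29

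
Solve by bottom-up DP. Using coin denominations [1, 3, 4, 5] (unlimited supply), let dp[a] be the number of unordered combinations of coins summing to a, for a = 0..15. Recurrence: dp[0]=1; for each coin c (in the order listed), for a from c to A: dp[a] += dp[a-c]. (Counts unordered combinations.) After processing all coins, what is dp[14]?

23

after  coin     0     1     2     3     4     5     6     7     8     9    10    11    12    13    14    15
          1     1     1     1     1     1     1     1     1     1     1     1     1     1     1     1     1
          3     1     1     1     2     2     2     3     3     3     4     4     4     5     5     5     6
          4     1     1     1     2     3     3     4     5     6     7     8     9    11    12    13    15
          5     1     1     1     2     3     4     5     6     8    10    12    14    17    20    23    27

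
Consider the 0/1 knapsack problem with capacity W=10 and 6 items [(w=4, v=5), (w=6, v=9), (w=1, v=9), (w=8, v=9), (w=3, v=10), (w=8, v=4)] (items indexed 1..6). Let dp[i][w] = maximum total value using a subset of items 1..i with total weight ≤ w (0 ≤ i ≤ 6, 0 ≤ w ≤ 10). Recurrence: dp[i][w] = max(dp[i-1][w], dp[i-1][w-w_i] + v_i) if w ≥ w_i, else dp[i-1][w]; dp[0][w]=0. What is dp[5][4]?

i\w   0   1   2   3   4   5   6   7   8   9  10
  0   0   0   0   0   0   0   0   0   0   0   0
  1   0   0   0   0   5   5   5   5   5   5   5
  2   0   0   0   0   5   5   9   9   9   9  14
  3   0   9   9   9   9  14  14  18  18  18  18
  4   0   9   9   9   9  14  14  18  18  18  18
  5   0   9   9  10  19  19  19  19  24  24  28
  6   0   9   9  10  19  19  19  19  24  24  28

19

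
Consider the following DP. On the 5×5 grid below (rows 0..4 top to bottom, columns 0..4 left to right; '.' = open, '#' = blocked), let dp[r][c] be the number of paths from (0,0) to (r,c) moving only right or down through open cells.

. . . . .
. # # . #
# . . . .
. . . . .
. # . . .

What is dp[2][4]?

r\c   0   1   2   3   4
  0   1   1   1   1   1
  1   1   0   0   1   0
  2   0   0   0   1   1
  3   0   0   0   1   2
  4   0   0   0   1   3

1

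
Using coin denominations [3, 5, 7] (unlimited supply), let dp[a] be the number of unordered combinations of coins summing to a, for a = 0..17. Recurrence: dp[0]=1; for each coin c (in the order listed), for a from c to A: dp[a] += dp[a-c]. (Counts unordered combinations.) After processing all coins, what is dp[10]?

after  coin     0     1     2     3     4     5     6     7     8     9    10    11    12    13    14    15    16    17
          3     1     0     0     1     0     0     1     0     0     1     0     0     1     0     0     1     0     0
          5     1     0     0     1     0     1     1     0     1     1     1     1     1     1     1     2     1     1
          7     1     0     0     1     0     1     1     1     1     1     2     1     2     2     2     3     2     3

2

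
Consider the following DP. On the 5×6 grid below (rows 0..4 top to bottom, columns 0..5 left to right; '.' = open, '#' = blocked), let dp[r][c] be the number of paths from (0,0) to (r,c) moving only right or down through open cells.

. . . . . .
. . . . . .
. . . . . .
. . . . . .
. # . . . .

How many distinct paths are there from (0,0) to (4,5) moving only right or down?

121

r\c   0   1   2   3   4   5
  0   1   1   1   1   1   1
  1   1   2   3   4   5   6
  2   1   3   6  10  15  21
  3   1   4  10  20  35  56
  4   1   0  10  30  65 121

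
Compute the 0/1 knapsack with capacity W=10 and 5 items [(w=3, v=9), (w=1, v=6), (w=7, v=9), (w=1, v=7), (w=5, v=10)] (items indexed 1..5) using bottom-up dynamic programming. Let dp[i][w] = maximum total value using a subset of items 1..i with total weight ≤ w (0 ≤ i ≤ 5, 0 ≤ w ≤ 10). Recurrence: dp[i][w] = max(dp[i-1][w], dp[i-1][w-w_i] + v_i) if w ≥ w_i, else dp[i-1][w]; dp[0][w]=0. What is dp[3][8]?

i\w   0   1   2   3   4   5   6   7   8   9  10
  0   0   0   0   0   0   0   0   0   0   0   0
  1   0   0   0   9   9   9   9   9   9   9   9
  2   0   6   6   9  15  15  15  15  15  15  15
  3   0   6   6   9  15  15  15  15  15  15  18
  4   0   7  13  13  16  22  22  22  22  22  22
  5   0   7  13  13  16  22  22  23  23  26  32

15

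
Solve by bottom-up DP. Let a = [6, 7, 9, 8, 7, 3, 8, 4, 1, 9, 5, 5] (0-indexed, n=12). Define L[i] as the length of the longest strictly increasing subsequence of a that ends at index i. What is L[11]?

   i    0    1    2    3    4    5    6    7    8    9   10   11
a[i]    6    7    9    8    7    3    8    4    1    9    5    5
L[i]    1    2    3    3    2    1    3    2    1    4    3    3

3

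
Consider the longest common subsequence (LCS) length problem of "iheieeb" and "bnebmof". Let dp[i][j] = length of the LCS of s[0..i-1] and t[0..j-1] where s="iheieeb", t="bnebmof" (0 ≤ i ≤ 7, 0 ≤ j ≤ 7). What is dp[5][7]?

   ''  b  n  e  b  m  o  f
''  0  0  0  0  0  0  0  0
 i  0  0  0  0  0  0  0  0
 h  0  0  0  0  0  0  0  0
 e  0  0  0  1  1  1  1  1
 i  0  0  0  1  1  1  1  1
 e  0  0  0  1  1  1  1  1
 e  0  0  0  1  1  1  1  1
 b  0  1  1  1  2  2  2  2

1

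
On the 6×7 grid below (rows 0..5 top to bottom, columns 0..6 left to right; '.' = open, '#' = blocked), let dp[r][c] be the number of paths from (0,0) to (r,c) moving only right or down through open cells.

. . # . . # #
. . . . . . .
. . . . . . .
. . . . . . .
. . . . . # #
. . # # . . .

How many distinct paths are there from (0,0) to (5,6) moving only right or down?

r\c   0   1   2   3   4   5   6
  0   1   1   0   0   0   0   0
  1   1   2   2   2   2   2   2
  2   1   3   5   7   9  11  13
  3   1   4   9  16  25  36  49
  4   1   5  14  30  55   0   0
  5   1   6   0   0  55  55  55

55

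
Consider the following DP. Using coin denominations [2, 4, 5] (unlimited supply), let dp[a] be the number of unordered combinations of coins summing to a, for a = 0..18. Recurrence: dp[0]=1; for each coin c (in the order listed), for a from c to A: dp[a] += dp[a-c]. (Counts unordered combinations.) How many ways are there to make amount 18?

8

after  coin     0     1     2     3     4     5     6     7     8     9    10    11    12    13    14    15    16    17    18
          2     1     0     1     0     1     0     1     0     1     0     1     0     1     0     1     0     1     0     1
          4     1     0     1     0     2     0     2     0     3     0     3     0     4     0     4     0     5     0     5
          5     1     0     1     0     2     1     2     1     3     2     4     2     5     3     6     4     7     5     8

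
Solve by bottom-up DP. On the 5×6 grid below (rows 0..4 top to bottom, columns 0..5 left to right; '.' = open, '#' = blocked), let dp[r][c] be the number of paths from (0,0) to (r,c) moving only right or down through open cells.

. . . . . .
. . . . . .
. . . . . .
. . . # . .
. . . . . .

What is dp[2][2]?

6

r\c   0   1   2   3   4   5
  0   1   1   1   1   1   1
  1   1   2   3   4   5   6
  2   1   3   6  10  15  21
  3   1   4  10   0  15  36
  4   1   5  15  15  30  66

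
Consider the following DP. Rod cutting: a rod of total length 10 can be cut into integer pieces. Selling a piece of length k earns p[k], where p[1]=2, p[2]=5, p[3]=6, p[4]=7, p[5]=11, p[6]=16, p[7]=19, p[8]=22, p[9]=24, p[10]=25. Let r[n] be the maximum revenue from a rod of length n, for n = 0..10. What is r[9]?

   n    0    1    2    3    4    5    6    7    8    9   10
r[n]    0    2    5    7   10   12   16   19   22   24   27

24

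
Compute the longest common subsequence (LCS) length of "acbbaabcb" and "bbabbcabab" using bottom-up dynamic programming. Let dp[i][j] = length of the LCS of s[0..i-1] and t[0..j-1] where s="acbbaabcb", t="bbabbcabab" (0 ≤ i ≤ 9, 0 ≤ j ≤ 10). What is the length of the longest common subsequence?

   ''  b  b  a  b  b  c  a  b  a  b
''  0  0  0  0  0  0  0  0  0  0  0
 a  0  0  0  1  1  1  1  1  1  1  1
 c  0  0  0  1  1  1  2  2  2  2  2
 b  0  1  1  1  2  2  2  2  3  3  3
 b  0  1  2  2  2  3  3  3  3  3  4
 a  0  1  2  3  3  3  3  4  4  4  4
 a  0  1  2  3  3  3  3  4  4  5  5
 b  0  1  2  3  4  4  4  4  5  5  6
 c  0  1  2  3  4  4  5  5  5  5  6
 b  0  1  2  3  4  5  5  5  6  6  6

6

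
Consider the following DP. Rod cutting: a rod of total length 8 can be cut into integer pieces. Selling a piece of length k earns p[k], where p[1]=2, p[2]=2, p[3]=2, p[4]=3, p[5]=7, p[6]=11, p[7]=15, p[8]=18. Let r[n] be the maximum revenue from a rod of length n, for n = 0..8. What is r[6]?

   n    0    1    2    3    4    5    6    7    8
r[n]    0    2    4    6    8   10   12   15   18

12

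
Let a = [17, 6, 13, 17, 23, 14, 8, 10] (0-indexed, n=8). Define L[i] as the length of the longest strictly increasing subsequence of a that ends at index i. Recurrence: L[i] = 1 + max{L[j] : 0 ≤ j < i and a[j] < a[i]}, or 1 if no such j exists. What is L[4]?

   i    0    1    2    3    4    5    6    7
a[i]   17    6   13   17   23   14    8   10
L[i]    1    1    2    3    4    3    2    3

4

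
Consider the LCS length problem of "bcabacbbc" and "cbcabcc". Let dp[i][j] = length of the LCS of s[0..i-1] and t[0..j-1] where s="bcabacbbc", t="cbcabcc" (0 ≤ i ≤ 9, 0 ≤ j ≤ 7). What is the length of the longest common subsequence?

   ''  c  b  c  a  b  c  c
''  0  0  0  0  0  0  0  0
 b  0  0  1  1  1  1  1  1
 c  0  1  1  2  2  2  2  2
 a  0  1  1  2  3  3  3  3
 b  0  1  2  2  3  4  4  4
 a  0  1  2  2  3  4  4  4
 c  0  1  2  3  3  4  5  5
 b  0  1  2  3  3  4  5  5
 b  0  1  2  3  3  4  5  5
 c  0  1  2  3  3  4  5  6

6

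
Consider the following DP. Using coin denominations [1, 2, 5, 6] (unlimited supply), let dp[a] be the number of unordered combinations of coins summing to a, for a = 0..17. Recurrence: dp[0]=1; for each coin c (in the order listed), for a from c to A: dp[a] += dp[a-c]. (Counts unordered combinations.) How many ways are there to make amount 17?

37

after  coin     0     1     2     3     4     5     6     7     8     9    10    11    12    13    14    15    16    17
          1     1     1     1     1     1     1     1     1     1     1     1     1     1     1     1     1     1     1
          2     1     1     2     2     3     3     4     4     5     5     6     6     7     7     8     8     9     9
          5     1     1     2     2     3     4     5     6     7     8    10    11    13    14    16    18    20    22
          6     1     1     2     2     3     4     6     7     9    10    13    15    19    21    25    28    33    37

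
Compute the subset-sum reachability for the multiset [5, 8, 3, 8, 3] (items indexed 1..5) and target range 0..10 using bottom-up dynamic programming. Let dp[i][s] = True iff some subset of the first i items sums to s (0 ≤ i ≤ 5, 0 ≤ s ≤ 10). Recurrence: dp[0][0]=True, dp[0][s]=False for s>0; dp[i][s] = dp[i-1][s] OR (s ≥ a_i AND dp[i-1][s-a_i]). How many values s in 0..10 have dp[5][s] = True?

i\s   0   1   2   3   4   5   6   7   8   9  10
  0   T   F   F   F   F   F   F   F   F   F   F
  1   T   F   F   F   F   T   F   F   F   F   F
  2   T   F   F   F   F   T   F   F   T   F   F
  3   T   F   F   T   F   T   F   F   T   F   F
  4   T   F   F   T   F   T   F   F   T   F   F
  5   T   F   F   T   F   T   T   F   T   F   F

5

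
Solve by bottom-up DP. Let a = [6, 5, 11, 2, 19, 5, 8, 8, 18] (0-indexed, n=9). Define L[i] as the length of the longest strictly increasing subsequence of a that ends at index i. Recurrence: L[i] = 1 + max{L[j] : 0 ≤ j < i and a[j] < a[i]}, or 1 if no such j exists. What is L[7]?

   i    0    1    2    3    4    5    6    7    8
a[i]    6    5   11    2   19    5    8    8   18
L[i]    1    1    2    1    3    2    3    3    4

3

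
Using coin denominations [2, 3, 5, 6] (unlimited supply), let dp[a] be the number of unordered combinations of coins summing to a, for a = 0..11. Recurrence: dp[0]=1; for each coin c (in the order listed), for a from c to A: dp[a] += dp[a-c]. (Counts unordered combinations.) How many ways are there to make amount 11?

6

after  coin     0     1     2     3     4     5     6     7     8     9    10    11
          2     1     0     1     0     1     0     1     0     1     0     1     0
          3     1     0     1     1     1     1     2     1     2     2     2     2
          5     1     0     1     1     1     2     2     2     3     3     4     4
          6     1     0     1     1     1     2     3     2     4     4     5     6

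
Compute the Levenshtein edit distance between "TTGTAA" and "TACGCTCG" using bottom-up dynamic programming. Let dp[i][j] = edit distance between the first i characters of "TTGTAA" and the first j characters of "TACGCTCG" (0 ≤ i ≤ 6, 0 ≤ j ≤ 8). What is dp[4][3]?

   ''  T  A  C  G  C  T  C  G
''  0  1  2  3  4  5  6  7  8
 T  1  0  1  2  3  4  5  6  7
 T  2  1  1  2  3  4  4  5  6
 G  3  2  2  2  2  3  4  5  5
 T  4  3  3  3  3  3  3  4  5
 A  5  4  3  4  4  4  4  4  5
 A  6  5  4  4  5  5  5  5  5

3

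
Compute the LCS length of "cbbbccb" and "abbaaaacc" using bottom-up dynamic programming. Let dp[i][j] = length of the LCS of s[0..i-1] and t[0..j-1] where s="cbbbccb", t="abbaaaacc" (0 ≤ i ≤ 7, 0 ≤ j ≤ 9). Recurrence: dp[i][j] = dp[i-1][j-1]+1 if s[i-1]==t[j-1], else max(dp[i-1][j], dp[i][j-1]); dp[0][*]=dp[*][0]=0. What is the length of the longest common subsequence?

4

   ''  a  b  b  a  a  a  a  c  c
''  0  0  0  0  0  0  0  0  0  0
 c  0  0  0  0  0  0  0  0  1  1
 b  0  0  1  1  1  1  1  1  1  1
 b  0  0  1  2  2  2  2  2  2  2
 b  0  0  1  2  2  2  2  2  2  2
 c  0  0  1  2  2  2  2  2  3  3
 c  0  0  1  2  2  2  2  2  3  4
 b  0  0  1  2  2  2  2  2  3  4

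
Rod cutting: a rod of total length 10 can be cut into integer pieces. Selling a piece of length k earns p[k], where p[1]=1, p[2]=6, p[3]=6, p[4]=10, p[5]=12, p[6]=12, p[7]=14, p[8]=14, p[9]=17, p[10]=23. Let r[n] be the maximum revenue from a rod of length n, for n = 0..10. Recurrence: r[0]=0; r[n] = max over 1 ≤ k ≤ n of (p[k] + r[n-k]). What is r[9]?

   n    0    1    2    3    4    5    6    7    8    9   10
r[n]    0    1    6    7   12   13   18   19   24   25   30

25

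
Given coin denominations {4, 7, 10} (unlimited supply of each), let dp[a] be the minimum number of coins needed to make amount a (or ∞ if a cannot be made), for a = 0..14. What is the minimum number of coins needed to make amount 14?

 a  0  1  2  3  4  5  6  7  8  9 10 11 12 13 14
dp  0  -  -  -  1  -  -  1  2  -  1  2  3  -  2
(- denotes ∞ / unreachable)

2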